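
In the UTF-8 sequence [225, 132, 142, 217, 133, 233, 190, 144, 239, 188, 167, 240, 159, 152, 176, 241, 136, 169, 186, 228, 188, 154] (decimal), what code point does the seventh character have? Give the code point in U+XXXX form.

U+4F1A

Offset 0: leading byte 0xE1 = 11100001 → 3-byte char #1 = E1 84 8E.
Offset 3: leading byte 0xD9 = 11011001 → 2-byte char #2 = D9 85.
Offset 5: leading byte 0xE9 = 11101001 → 3-byte char #3 = E9 BE 90.
Offset 8: leading byte 0xEF = 11101111 → 3-byte char #4 = EF BC A7.
Offset 11: leading byte 0xF0 = 11110000 → 4-byte char #5 = F0 9F 98 B0.
Offset 15: leading byte 0xF1 = 11110001 → 4-byte char #6 = F1 88 A9 BA.
Offset 19: leading byte 0xE4 = 11100100 → 3-byte char #7 = E4 BC 9A.
Leading byte 0xE4 = 11100100 matches 1110xxxx → 3-byte sequence.
Byte 1: 0xE4 = 11100100, payload 0100 (4 bits).
Byte 2: 0xBC = 10111100 (10xxxxxx ✓), payload 111100.
Byte 3: 0x9A = 10011010 (10xxxxxx ✓), payload 011010.
Concatenate: 0100111100011010 = 0x4F1A (16 bits → U+4F1A).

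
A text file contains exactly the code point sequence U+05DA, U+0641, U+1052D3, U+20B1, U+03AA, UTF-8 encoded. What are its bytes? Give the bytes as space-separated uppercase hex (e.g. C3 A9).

U+05DA: 2-byte form → D7 9A.
U+0641: 2-byte form → D9 81.
U+1052D3: 4-byte form → F4 85 8B 93.
U+20B1: 3-byte form → E2 82 B1.
U+03AA: 2-byte form → CE AA.
Concatenated (13 bytes): D7 9A D9 81 F4 85 8B 93 E2 82 B1 CE AA.

D7 9A D9 81 F4 85 8B 93 E2 82 B1 CE AA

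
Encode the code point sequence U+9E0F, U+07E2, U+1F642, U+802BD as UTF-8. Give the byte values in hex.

E9 B8 8F DF A2 F0 9F 99 82 F2 80 8A BD

U+9E0F: 3-byte form → E9 B8 8F.
U+07E2: 2-byte form → DF A2.
U+1F642: 4-byte form → F0 9F 99 82.
U+802BD: 4-byte form → F2 80 8A BD.
Concatenated (13 bytes): E9 B8 8F DF A2 F0 9F 99 82 F2 80 8A BD.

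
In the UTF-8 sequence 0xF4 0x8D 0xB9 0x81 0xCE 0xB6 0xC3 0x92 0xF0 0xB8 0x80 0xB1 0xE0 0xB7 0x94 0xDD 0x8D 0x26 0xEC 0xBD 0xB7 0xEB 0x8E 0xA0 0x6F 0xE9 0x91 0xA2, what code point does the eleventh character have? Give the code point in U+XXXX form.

Offset 0: leading byte 0xF4 = 11110100 → 4-byte char #1 = F4 8D B9 81.
Offset 4: leading byte 0xCE = 11001110 → 2-byte char #2 = CE B6.
Offset 6: leading byte 0xC3 = 11000011 → 2-byte char #3 = C3 92.
Offset 8: leading byte 0xF0 = 11110000 → 4-byte char #4 = F0 B8 80 B1.
Offset 12: leading byte 0xE0 = 11100000 → 3-byte char #5 = E0 B7 94.
Offset 15: leading byte 0xDD = 11011101 → 2-byte char #6 = DD 8D.
Offset 17: leading byte 0x26 = 00100110 → 1-byte char #7 = 26.
Offset 18: leading byte 0xEC = 11101100 → 3-byte char #8 = EC BD B7.
Offset 21: leading byte 0xEB = 11101011 → 3-byte char #9 = EB 8E A0.
Offset 24: leading byte 0x6F = 01101111 → 1-byte char #10 = 6F.
Offset 25: leading byte 0xE9 = 11101001 → 3-byte char #11 = E9 91 A2.
Leading byte 0xE9 = 11101001 matches 1110xxxx → 3-byte sequence.
Byte 1: 0xE9 = 11101001, payload 1001 (4 bits).
Byte 2: 0x91 = 10010001 (10xxxxxx ✓), payload 010001.
Byte 3: 0xA2 = 10100010 (10xxxxxx ✓), payload 100010.
Concatenate: 1001010001100010 = 0x9462 (16 bits → U+9462).

U+9462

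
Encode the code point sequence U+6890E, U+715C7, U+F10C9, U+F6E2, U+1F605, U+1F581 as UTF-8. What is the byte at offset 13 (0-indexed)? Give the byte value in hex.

U+6890E → 4-byte form F1 A8 A4 8E at offsets 0–3.
U+715C7 → 4-byte form F1 B1 97 87 at offsets 4–7.
U+F10C9 → 4-byte form F3 B1 83 89 at offsets 8–11.
U+F6E2 → 3-byte form EF 9B A2 at offsets 12–14.
Offset 13 falls in char 4's range; it's byte 2 of EF 9B A2 = 0x9B.

0x9B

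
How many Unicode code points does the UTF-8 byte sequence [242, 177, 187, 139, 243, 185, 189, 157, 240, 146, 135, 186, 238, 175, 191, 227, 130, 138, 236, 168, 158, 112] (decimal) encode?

Byte at offset 0: 0xF2 = 11110010 → 4-byte char (#1). Advance 4.
Byte at offset 4: 0xF3 = 11110011 → 4-byte char (#2). Advance 4.
Byte at offset 8: 0xF0 = 11110000 → 4-byte char (#3). Advance 4.
Byte at offset 12: 0xEE = 11101110 → 3-byte char (#4). Advance 3.
Byte at offset 15: 0xE3 = 11100011 → 3-byte char (#5). Advance 3.
Byte at offset 18: 0xEC = 11101100 → 3-byte char (#6). Advance 3.
Byte at offset 21: 0x70 = 01110000 → 1-byte char (#7). Advance 1.
Reached end at offset 22 after 7 code points.

7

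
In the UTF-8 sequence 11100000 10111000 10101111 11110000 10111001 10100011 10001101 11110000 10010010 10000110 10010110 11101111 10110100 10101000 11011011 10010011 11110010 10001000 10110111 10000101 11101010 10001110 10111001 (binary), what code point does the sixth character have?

Offset 0: leading byte 0xE0 = 11100000 → 3-byte char #1 = E0 B8 AF.
Offset 3: leading byte 0xF0 = 11110000 → 4-byte char #2 = F0 B9 A3 8D.
Offset 7: leading byte 0xF0 = 11110000 → 4-byte char #3 = F0 92 86 96.
Offset 11: leading byte 0xEF = 11101111 → 3-byte char #4 = EF B4 A8.
Offset 14: leading byte 0xDB = 11011011 → 2-byte char #5 = DB 93.
Offset 16: leading byte 0xF2 = 11110010 → 4-byte char #6 = F2 88 B7 85.
Leading byte 0xF2 = 11110010 matches 11110xxx → 4-byte sequence.
Byte 1: 0xF2 = 11110010, payload 010 (3 bits).
Byte 2: 0x88 = 10001000 (10xxxxxx ✓), payload 001000.
Byte 3: 0xB7 = 10110111 (10xxxxxx ✓), payload 110111.
Byte 4: 0x85 = 10000101 (10xxxxxx ✓), payload 000101.
Concatenate: 010001000110111000101 = 0x88DC5 (21 bits → U+88DC5).

U+88DC5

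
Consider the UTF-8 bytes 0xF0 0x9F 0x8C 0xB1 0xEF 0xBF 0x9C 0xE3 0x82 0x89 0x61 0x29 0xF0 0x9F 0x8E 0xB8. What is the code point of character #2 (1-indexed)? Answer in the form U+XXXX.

U+FFDC

Offset 0: leading byte 0xF0 = 11110000 → 4-byte char #1 = F0 9F 8C B1.
Offset 4: leading byte 0xEF = 11101111 → 3-byte char #2 = EF BF 9C.
Leading byte 0xEF = 11101111 matches 1110xxxx → 3-byte sequence.
Byte 1: 0xEF = 11101111, payload 1111 (4 bits).
Byte 2: 0xBF = 10111111 (10xxxxxx ✓), payload 111111.
Byte 3: 0x9C = 10011100 (10xxxxxx ✓), payload 011100.
Concatenate: 1111111111011100 = 0xFFDC (16 bits → U+FFDC).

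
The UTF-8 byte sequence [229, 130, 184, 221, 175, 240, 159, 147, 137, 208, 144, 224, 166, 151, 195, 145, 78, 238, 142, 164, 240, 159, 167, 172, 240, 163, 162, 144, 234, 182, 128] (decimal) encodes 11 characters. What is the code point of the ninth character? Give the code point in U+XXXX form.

U+1F9EC

Offset 0: leading byte 0xE5 = 11100101 → 3-byte char #1 = E5 82 B8.
Offset 3: leading byte 0xDD = 11011101 → 2-byte char #2 = DD AF.
Offset 5: leading byte 0xF0 = 11110000 → 4-byte char #3 = F0 9F 93 89.
Offset 9: leading byte 0xD0 = 11010000 → 2-byte char #4 = D0 90.
Offset 11: leading byte 0xE0 = 11100000 → 3-byte char #5 = E0 A6 97.
Offset 14: leading byte 0xC3 = 11000011 → 2-byte char #6 = C3 91.
Offset 16: leading byte 0x4E = 01001110 → 1-byte char #7 = 4E.
Offset 17: leading byte 0xEE = 11101110 → 3-byte char #8 = EE 8E A4.
Offset 20: leading byte 0xF0 = 11110000 → 4-byte char #9 = F0 9F A7 AC.
Leading byte 0xF0 = 11110000 matches 11110xxx → 4-byte sequence.
Byte 1: 0xF0 = 11110000, payload 000 (3 bits).
Byte 2: 0x9F = 10011111 (10xxxxxx ✓), payload 011111.
Byte 3: 0xA7 = 10100111 (10xxxxxx ✓), payload 100111.
Byte 4: 0xAC = 10101100 (10xxxxxx ✓), payload 101100.
Concatenate: 000011111100111101100 = 0x1F9EC (21 bits → U+1F9EC).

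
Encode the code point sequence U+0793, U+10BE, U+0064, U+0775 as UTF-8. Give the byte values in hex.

U+0793: 2-byte form → DE 93.
U+10BE: 3-byte form → E1 82 BE.
U+0064: 1-byte form → 64.
U+0775: 2-byte form → DD B5.
Concatenated (8 bytes): DE 93 E1 82 BE 64 DD B5.

DE 93 E1 82 BE 64 DD B5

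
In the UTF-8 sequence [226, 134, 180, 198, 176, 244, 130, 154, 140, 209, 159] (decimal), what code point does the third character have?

U+10268C

Offset 0: leading byte 0xE2 = 11100010 → 3-byte char #1 = E2 86 B4.
Offset 3: leading byte 0xC6 = 11000110 → 2-byte char #2 = C6 B0.
Offset 5: leading byte 0xF4 = 11110100 → 4-byte char #3 = F4 82 9A 8C.
Leading byte 0xF4 = 11110100 matches 11110xxx → 4-byte sequence.
Byte 1: 0xF4 = 11110100, payload 100 (3 bits).
Byte 2: 0x82 = 10000010 (10xxxxxx ✓), payload 000010.
Byte 3: 0x9A = 10011010 (10xxxxxx ✓), payload 011010.
Byte 4: 0x8C = 10001100 (10xxxxxx ✓), payload 001100.
Concatenate: 100000010011010001100 = 0x10268C (21 bits → U+10268C).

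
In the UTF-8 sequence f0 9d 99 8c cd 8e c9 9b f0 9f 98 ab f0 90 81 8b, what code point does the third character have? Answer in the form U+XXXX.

U+025B

Offset 0: leading byte 0xF0 = 11110000 → 4-byte char #1 = F0 9D 99 8C.
Offset 4: leading byte 0xCD = 11001101 → 2-byte char #2 = CD 8E.
Offset 6: leading byte 0xC9 = 11001001 → 2-byte char #3 = C9 9B.
Leading byte 0xC9 = 11001001 matches 110xxxxx → 2-byte sequence.
Byte 1: 0xC9 = 11001001, payload 01001 (5 bits).
Byte 2: 0x9B = 10011011 (10xxxxxx ✓), payload 011011.
Concatenate: 01001011011 = 0x25B (11 bits → U+025B).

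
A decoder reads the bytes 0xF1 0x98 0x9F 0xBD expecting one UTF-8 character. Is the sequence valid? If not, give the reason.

Leading byte 0xF1 = 11110001 → 4-byte form.
Continuation bytes 0x98=10011000, 0x9F=10011111, 0xBD=10111101 all match 10xxxxxx.
Decoded value 0x587FD is ≥ 0x10000 (shortest form) and not a surrogate.

valid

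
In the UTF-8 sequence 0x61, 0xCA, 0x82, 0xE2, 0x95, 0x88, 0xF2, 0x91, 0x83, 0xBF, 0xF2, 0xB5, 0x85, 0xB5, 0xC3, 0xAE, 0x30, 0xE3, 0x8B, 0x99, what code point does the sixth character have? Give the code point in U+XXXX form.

U+00EE

Offset 0: leading byte 0x61 = 01100001 → 1-byte char #1 = 61.
Offset 1: leading byte 0xCA = 11001010 → 2-byte char #2 = CA 82.
Offset 3: leading byte 0xE2 = 11100010 → 3-byte char #3 = E2 95 88.
Offset 6: leading byte 0xF2 = 11110010 → 4-byte char #4 = F2 91 83 BF.
Offset 10: leading byte 0xF2 = 11110010 → 4-byte char #5 = F2 B5 85 B5.
Offset 14: leading byte 0xC3 = 11000011 → 2-byte char #6 = C3 AE.
Leading byte 0xC3 = 11000011 matches 110xxxxx → 2-byte sequence.
Byte 1: 0xC3 = 11000011, payload 00011 (5 bits).
Byte 2: 0xAE = 10101110 (10xxxxxx ✓), payload 101110.
Concatenate: 00011101110 = 0xEE (11 bits → U+00EE).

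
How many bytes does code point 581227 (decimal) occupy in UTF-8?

U+8DE6B = 0x8DE6B. UTF-8 uses 1 byte below 0x80, 2 below 0x800, 3 below 0x10000, 4 up to 0x10FFFF. 0x8DE6B is in U+10000–U+10FFFF → 4 bytes.

4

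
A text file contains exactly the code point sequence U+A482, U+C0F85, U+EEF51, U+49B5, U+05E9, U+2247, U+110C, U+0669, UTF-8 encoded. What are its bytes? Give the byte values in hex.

EA 92 82 F3 80 BE 85 F3 AE BD 91 E4 A6 B5 D7 A9 E2 89 87 E1 84 8C D9 A9

U+A482: 3-byte form → EA 92 82.
U+C0F85: 4-byte form → F3 80 BE 85.
U+EEF51: 4-byte form → F3 AE BD 91.
U+49B5: 3-byte form → E4 A6 B5.
U+05E9: 2-byte form → D7 A9.
U+2247: 3-byte form → E2 89 87.
U+110C: 3-byte form → E1 84 8C.
U+0669: 2-byte form → D9 A9.
Concatenated (24 bytes): EA 92 82 F3 80 BE 85 F3 AE BD 91 E4 A6 B5 D7 A9 E2 89 87 E1 84 8C D9 A9.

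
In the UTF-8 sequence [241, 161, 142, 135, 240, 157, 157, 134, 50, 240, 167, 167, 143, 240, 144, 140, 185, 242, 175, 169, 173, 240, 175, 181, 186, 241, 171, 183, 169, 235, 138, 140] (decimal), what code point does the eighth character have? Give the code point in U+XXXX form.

Offset 0: leading byte 0xF1 = 11110001 → 4-byte char #1 = F1 A1 8E 87.
Offset 4: leading byte 0xF0 = 11110000 → 4-byte char #2 = F0 9D 9D 86.
Offset 8: leading byte 0x32 = 00110010 → 1-byte char #3 = 32.
Offset 9: leading byte 0xF0 = 11110000 → 4-byte char #4 = F0 A7 A7 8F.
Offset 13: leading byte 0xF0 = 11110000 → 4-byte char #5 = F0 90 8C B9.
Offset 17: leading byte 0xF2 = 11110010 → 4-byte char #6 = F2 AF A9 AD.
Offset 21: leading byte 0xF0 = 11110000 → 4-byte char #7 = F0 AF B5 BA.
Offset 25: leading byte 0xF1 = 11110001 → 4-byte char #8 = F1 AB B7 A9.
Leading byte 0xF1 = 11110001 matches 11110xxx → 4-byte sequence.
Byte 1: 0xF1 = 11110001, payload 001 (3 bits).
Byte 2: 0xAB = 10101011 (10xxxxxx ✓), payload 101011.
Byte 3: 0xB7 = 10110111 (10xxxxxx ✓), payload 110111.
Byte 4: 0xA9 = 10101001 (10xxxxxx ✓), payload 101001.
Concatenate: 001101011110111101001 = 0x6BDE9 (21 bits → U+6BDE9).

U+6BDE9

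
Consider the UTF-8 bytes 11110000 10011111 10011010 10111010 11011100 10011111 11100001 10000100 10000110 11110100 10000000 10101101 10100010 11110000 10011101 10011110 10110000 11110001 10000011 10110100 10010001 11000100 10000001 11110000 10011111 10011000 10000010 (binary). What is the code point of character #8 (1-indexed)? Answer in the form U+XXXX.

Offset 0: leading byte 0xF0 = 11110000 → 4-byte char #1 = F0 9F 9A BA.
Offset 4: leading byte 0xDC = 11011100 → 2-byte char #2 = DC 9F.
Offset 6: leading byte 0xE1 = 11100001 → 3-byte char #3 = E1 84 86.
Offset 9: leading byte 0xF4 = 11110100 → 4-byte char #4 = F4 80 AD A2.
Offset 13: leading byte 0xF0 = 11110000 → 4-byte char #5 = F0 9D 9E B0.
Offset 17: leading byte 0xF1 = 11110001 → 4-byte char #6 = F1 83 B4 91.
Offset 21: leading byte 0xC4 = 11000100 → 2-byte char #7 = C4 81.
Offset 23: leading byte 0xF0 = 11110000 → 4-byte char #8 = F0 9F 98 82.
Leading byte 0xF0 = 11110000 matches 11110xxx → 4-byte sequence.
Byte 1: 0xF0 = 11110000, payload 000 (3 bits).
Byte 2: 0x9F = 10011111 (10xxxxxx ✓), payload 011111.
Byte 3: 0x98 = 10011000 (10xxxxxx ✓), payload 011000.
Byte 4: 0x82 = 10000010 (10xxxxxx ✓), payload 000010.
Concatenate: 000011111011000000010 = 0x1F602 (21 bits → U+1F602).

U+1F602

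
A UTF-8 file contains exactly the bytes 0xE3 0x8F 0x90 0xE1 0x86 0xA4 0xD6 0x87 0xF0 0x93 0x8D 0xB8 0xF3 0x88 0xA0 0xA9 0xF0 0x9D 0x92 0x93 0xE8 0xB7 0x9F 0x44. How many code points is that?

8

Byte at offset 0: 0xE3 = 11100011 → 3-byte char (#1). Advance 3.
Byte at offset 3: 0xE1 = 11100001 → 3-byte char (#2). Advance 3.
Byte at offset 6: 0xD6 = 11010110 → 2-byte char (#3). Advance 2.
Byte at offset 8: 0xF0 = 11110000 → 4-byte char (#4). Advance 4.
Byte at offset 12: 0xF3 = 11110011 → 4-byte char (#5). Advance 4.
Byte at offset 16: 0xF0 = 11110000 → 4-byte char (#6). Advance 4.
Byte at offset 20: 0xE8 = 11101000 → 3-byte char (#7). Advance 3.
Byte at offset 23: 0x44 = 01000100 → 1-byte char (#8). Advance 1.
Reached end at offset 24 after 8 code points.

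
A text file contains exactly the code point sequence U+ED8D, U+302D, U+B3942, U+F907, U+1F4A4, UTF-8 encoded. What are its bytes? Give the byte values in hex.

EE B6 8D E3 80 AD F2 B3 A5 82 EF A4 87 F0 9F 92 A4

U+ED8D: 3-byte form → EE B6 8D.
U+302D: 3-byte form → E3 80 AD.
U+B3942: 4-byte form → F2 B3 A5 82.
U+F907: 3-byte form → EF A4 87.
U+1F4A4: 4-byte form → F0 9F 92 A4.
Concatenated (17 bytes): EE B6 8D E3 80 AD F2 B3 A5 82 EF A4 87 F0 9F 92 A4.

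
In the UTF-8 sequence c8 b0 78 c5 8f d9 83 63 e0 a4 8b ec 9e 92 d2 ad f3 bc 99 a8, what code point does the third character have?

Offset 0: leading byte 0xC8 = 11001000 → 2-byte char #1 = C8 B0.
Offset 2: leading byte 0x78 = 01111000 → 1-byte char #2 = 78.
Offset 3: leading byte 0xC5 = 11000101 → 2-byte char #3 = C5 8F.
Leading byte 0xC5 = 11000101 matches 110xxxxx → 2-byte sequence.
Byte 1: 0xC5 = 11000101, payload 00101 (5 bits).
Byte 2: 0x8F = 10001111 (10xxxxxx ✓), payload 001111.
Concatenate: 00101001111 = 0x14F (11 bits → U+014F).

U+014F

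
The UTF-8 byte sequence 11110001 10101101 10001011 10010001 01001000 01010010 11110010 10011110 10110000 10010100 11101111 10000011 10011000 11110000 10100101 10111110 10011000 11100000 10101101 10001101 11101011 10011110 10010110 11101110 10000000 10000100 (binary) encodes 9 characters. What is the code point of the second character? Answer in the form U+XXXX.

U+0048

Offset 0: leading byte 0xF1 = 11110001 → 4-byte char #1 = F1 AD 8B 91.
Offset 4: leading byte 0x48 = 01001000 → 1-byte char #2 = 48.
Leading byte 0x48 = 01001000 matches 0xxxxxxx → 1-byte sequence.
Byte 1: 0x48 = 01001000, payload 1001000 (7 bits).
Concatenate: 1001000 = 0x48 (7 bits → U+0048).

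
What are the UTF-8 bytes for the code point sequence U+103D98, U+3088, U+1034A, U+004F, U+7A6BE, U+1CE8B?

F4 83 B6 98 E3 82 88 F0 90 8D 8A 4F F1 BA 9A BE F0 9C BA 8B

U+103D98: 4-byte form → F4 83 B6 98.
U+3088: 3-byte form → E3 82 88.
U+1034A: 4-byte form → F0 90 8D 8A.
U+004F: 1-byte form → 4F.
U+7A6BE: 4-byte form → F1 BA 9A BE.
U+1CE8B: 4-byte form → F0 9C BA 8B.
Concatenated (20 bytes): F4 83 B6 98 E3 82 88 F0 90 8D 8A 4F F1 BA 9A BE F0 9C BA 8B.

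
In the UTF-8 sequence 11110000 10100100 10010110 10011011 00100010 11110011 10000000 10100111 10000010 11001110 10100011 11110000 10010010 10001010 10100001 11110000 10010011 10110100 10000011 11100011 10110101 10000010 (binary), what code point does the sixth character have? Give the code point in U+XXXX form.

Offset 0: leading byte 0xF0 = 11110000 → 4-byte char #1 = F0 A4 96 9B.
Offset 4: leading byte 0x22 = 00100010 → 1-byte char #2 = 22.
Offset 5: leading byte 0xF3 = 11110011 → 4-byte char #3 = F3 80 A7 82.
Offset 9: leading byte 0xCE = 11001110 → 2-byte char #4 = CE A3.
Offset 11: leading byte 0xF0 = 11110000 → 4-byte char #5 = F0 92 8A A1.
Offset 15: leading byte 0xF0 = 11110000 → 4-byte char #6 = F0 93 B4 83.
Leading byte 0xF0 = 11110000 matches 11110xxx → 4-byte sequence.
Byte 1: 0xF0 = 11110000, payload 000 (3 bits).
Byte 2: 0x93 = 10010011 (10xxxxxx ✓), payload 010011.
Byte 3: 0xB4 = 10110100 (10xxxxxx ✓), payload 110100.
Byte 4: 0x83 = 10000011 (10xxxxxx ✓), payload 000011.
Concatenate: 000010011110100000011 = 0x13D03 (21 bits → U+13D03).

U+13D03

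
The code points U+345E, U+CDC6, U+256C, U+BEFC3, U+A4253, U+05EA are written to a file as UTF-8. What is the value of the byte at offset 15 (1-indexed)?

1-indexed offset 15 is 0-indexed offset 14.
U+345E → 3-byte form E3 91 9E at offsets 0–2.
U+CDC6 → 3-byte form EC B7 86 at offsets 3–5.
U+256C → 3-byte form E2 95 AC at offsets 6–8.
U+BEFC3 → 4-byte form F2 BE BF 83 at offsets 9–12.
U+A4253 → 4-byte form F2 A4 89 93 at offsets 13–16.
Offset 14 falls in char 5's range; it's byte 2 of F2 A4 89 93 = 0xA4.

0xA4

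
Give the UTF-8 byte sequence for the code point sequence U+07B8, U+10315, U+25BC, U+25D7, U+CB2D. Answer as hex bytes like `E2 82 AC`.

DE B8 F0 90 8C 95 E2 96 BC E2 97 97 EC AC AD

U+07B8: 2-byte form → DE B8.
U+10315: 4-byte form → F0 90 8C 95.
U+25BC: 3-byte form → E2 96 BC.
U+25D7: 3-byte form → E2 97 97.
U+CB2D: 3-byte form → EC AC AD.
Concatenated (15 bytes): DE B8 F0 90 8C 95 E2 96 BC E2 97 97 EC AC AD.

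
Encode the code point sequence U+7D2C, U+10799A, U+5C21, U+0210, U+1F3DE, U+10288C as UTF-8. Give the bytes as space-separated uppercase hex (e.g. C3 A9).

U+7D2C: 3-byte form → E7 B4 AC.
U+10799A: 4-byte form → F4 87 A6 9A.
U+5C21: 3-byte form → E5 B0 A1.
U+0210: 2-byte form → C8 90.
U+1F3DE: 4-byte form → F0 9F 8F 9E.
U+10288C: 4-byte form → F4 82 A2 8C.
Concatenated (20 bytes): E7 B4 AC F4 87 A6 9A E5 B0 A1 C8 90 F0 9F 8F 9E F4 82 A2 8C.

E7 B4 AC F4 87 A6 9A E5 B0 A1 C8 90 F0 9F 8F 9E F4 82 A2 8C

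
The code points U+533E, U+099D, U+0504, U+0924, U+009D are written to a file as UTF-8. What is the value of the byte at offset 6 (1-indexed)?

1-indexed offset 6 is 0-indexed offset 5.
U+533E → 3-byte form E5 8C BE at offsets 0–2.
U+099D → 3-byte form E0 A6 9D at offsets 3–5.
Offset 5 falls in char 2's range; it's byte 3 of E0 A6 9D = 0x9D.

0x9D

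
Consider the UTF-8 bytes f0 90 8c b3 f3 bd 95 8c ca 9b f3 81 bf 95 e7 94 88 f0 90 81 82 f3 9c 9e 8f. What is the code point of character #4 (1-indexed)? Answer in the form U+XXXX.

U+C1FD5

Offset 0: leading byte 0xF0 = 11110000 → 4-byte char #1 = F0 90 8C B3.
Offset 4: leading byte 0xF3 = 11110011 → 4-byte char #2 = F3 BD 95 8C.
Offset 8: leading byte 0xCA = 11001010 → 2-byte char #3 = CA 9B.
Offset 10: leading byte 0xF3 = 11110011 → 4-byte char #4 = F3 81 BF 95.
Leading byte 0xF3 = 11110011 matches 11110xxx → 4-byte sequence.
Byte 1: 0xF3 = 11110011, payload 011 (3 bits).
Byte 2: 0x81 = 10000001 (10xxxxxx ✓), payload 000001.
Byte 3: 0xBF = 10111111 (10xxxxxx ✓), payload 111111.
Byte 4: 0x95 = 10010101 (10xxxxxx ✓), payload 010101.
Concatenate: 011000001111111010101 = 0xC1FD5 (21 bits → U+C1FD5).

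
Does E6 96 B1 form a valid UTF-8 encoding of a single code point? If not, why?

valid

Leading byte 0xE6 = 11100110 → 3-byte form.
Continuation bytes 0x96=10010110, 0xB1=10110001 all match 10xxxxxx.
Decoded value 0x65B1 is ≥ 0x800 (shortest form) and not a surrogate.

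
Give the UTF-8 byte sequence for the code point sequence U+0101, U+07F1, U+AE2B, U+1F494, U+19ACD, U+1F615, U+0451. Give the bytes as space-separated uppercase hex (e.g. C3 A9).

C4 81 DF B1 EA B8 AB F0 9F 92 94 F0 99 AB 8D F0 9F 98 95 D1 91

U+0101: 2-byte form → C4 81.
U+07F1: 2-byte form → DF B1.
U+AE2B: 3-byte form → EA B8 AB.
U+1F494: 4-byte form → F0 9F 92 94.
U+19ACD: 4-byte form → F0 99 AB 8D.
U+1F615: 4-byte form → F0 9F 98 95.
U+0451: 2-byte form → D1 91.
Concatenated (21 bytes): C4 81 DF B1 EA B8 AB F0 9F 92 94 F0 99 AB 8D F0 9F 98 95 D1 91.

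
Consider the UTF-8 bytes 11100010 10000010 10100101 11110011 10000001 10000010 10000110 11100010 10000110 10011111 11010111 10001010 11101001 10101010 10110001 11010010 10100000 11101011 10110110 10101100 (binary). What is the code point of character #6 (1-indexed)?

U+04A0

Offset 0: leading byte 0xE2 = 11100010 → 3-byte char #1 = E2 82 A5.
Offset 3: leading byte 0xF3 = 11110011 → 4-byte char #2 = F3 81 82 86.
Offset 7: leading byte 0xE2 = 11100010 → 3-byte char #3 = E2 86 9F.
Offset 10: leading byte 0xD7 = 11010111 → 2-byte char #4 = D7 8A.
Offset 12: leading byte 0xE9 = 11101001 → 3-byte char #5 = E9 AA B1.
Offset 15: leading byte 0xD2 = 11010010 → 2-byte char #6 = D2 A0.
Leading byte 0xD2 = 11010010 matches 110xxxxx → 2-byte sequence.
Byte 1: 0xD2 = 11010010, payload 10010 (5 bits).
Byte 2: 0xA0 = 10100000 (10xxxxxx ✓), payload 100000.
Concatenate: 10010100000 = 0x4A0 (11 bits → U+04A0).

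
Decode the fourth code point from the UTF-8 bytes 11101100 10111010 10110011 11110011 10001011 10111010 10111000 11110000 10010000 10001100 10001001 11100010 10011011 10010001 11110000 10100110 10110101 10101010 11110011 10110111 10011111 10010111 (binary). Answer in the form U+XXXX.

Offset 0: leading byte 0xEC = 11101100 → 3-byte char #1 = EC BA B3.
Offset 3: leading byte 0xF3 = 11110011 → 4-byte char #2 = F3 8B BA B8.
Offset 7: leading byte 0xF0 = 11110000 → 4-byte char #3 = F0 90 8C 89.
Offset 11: leading byte 0xE2 = 11100010 → 3-byte char #4 = E2 9B 91.
Leading byte 0xE2 = 11100010 matches 1110xxxx → 3-byte sequence.
Byte 1: 0xE2 = 11100010, payload 0010 (4 bits).
Byte 2: 0x9B = 10011011 (10xxxxxx ✓), payload 011011.
Byte 3: 0x91 = 10010001 (10xxxxxx ✓), payload 010001.
Concatenate: 0010011011010001 = 0x26D1 (16 bits → U+26D1).

U+26D1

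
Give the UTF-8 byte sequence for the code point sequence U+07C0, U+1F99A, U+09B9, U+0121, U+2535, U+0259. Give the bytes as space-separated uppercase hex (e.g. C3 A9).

DF 80 F0 9F A6 9A E0 A6 B9 C4 A1 E2 94 B5 C9 99

U+07C0: 2-byte form → DF 80.
U+1F99A: 4-byte form → F0 9F A6 9A.
U+09B9: 3-byte form → E0 A6 B9.
U+0121: 2-byte form → C4 A1.
U+2535: 3-byte form → E2 94 B5.
U+0259: 2-byte form → C9 99.
Concatenated (16 bytes): DF 80 F0 9F A6 9A E0 A6 B9 C4 A1 E2 94 B5 C9 99.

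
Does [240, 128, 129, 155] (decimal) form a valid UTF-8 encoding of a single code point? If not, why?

Leading byte 0xF0 = 11110000 → 4-byte form.
Continuation bytes all match 10xxxxxx. Payload decodes to 0x5B.
But 0x5B < 0x10000, the minimum for a 4-byte sequence — this is an overlong encoding.

invalid (overlong encoding)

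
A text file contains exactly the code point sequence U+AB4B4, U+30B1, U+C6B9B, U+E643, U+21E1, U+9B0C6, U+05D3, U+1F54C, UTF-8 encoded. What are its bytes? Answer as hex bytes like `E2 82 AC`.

U+AB4B4: 4-byte form → F2 AB 92 B4.
U+30B1: 3-byte form → E3 82 B1.
U+C6B9B: 4-byte form → F3 86 AE 9B.
U+E643: 3-byte form → EE 99 83.
U+21E1: 3-byte form → E2 87 A1.
U+9B0C6: 4-byte form → F2 9B 83 86.
U+05D3: 2-byte form → D7 93.
U+1F54C: 4-byte form → F0 9F 95 8C.
Concatenated (27 bytes): F2 AB 92 B4 E3 82 B1 F3 86 AE 9B EE 99 83 E2 87 A1 F2 9B 83 86 D7 93 F0 9F 95 8C.

F2 AB 92 B4 E3 82 B1 F3 86 AE 9B EE 99 83 E2 87 A1 F2 9B 83 86 D7 93 F0 9F 95 8C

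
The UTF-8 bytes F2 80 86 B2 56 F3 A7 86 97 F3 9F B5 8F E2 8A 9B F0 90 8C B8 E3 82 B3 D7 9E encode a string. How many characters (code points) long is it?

Byte at offset 0: 0xF2 = 11110010 → 4-byte char (#1). Advance 4.
Byte at offset 4: 0x56 = 01010110 → 1-byte char (#2). Advance 1.
Byte at offset 5: 0xF3 = 11110011 → 4-byte char (#3). Advance 4.
Byte at offset 9: 0xF3 = 11110011 → 4-byte char (#4). Advance 4.
Byte at offset 13: 0xE2 = 11100010 → 3-byte char (#5). Advance 3.
Byte at offset 16: 0xF0 = 11110000 → 4-byte char (#6). Advance 4.
Byte at offset 20: 0xE3 = 11100011 → 3-byte char (#7). Advance 3.
Byte at offset 23: 0xD7 = 11010111 → 2-byte char (#8). Advance 2.
Reached end at offset 25 after 8 code points.

8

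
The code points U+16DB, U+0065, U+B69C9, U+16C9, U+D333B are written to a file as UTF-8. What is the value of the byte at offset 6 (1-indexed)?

1-indexed offset 6 is 0-indexed offset 5.
U+16DB → 3-byte form E1 9B 9B at offsets 0–2.
U+0065 → 1-byte form 65 at offsets 3–3.
U+B69C9 → 4-byte form F2 B6 A7 89 at offsets 4–7.
Offset 5 falls in char 3's range; it's byte 2 of F2 B6 A7 89 = 0xB6.

0xB6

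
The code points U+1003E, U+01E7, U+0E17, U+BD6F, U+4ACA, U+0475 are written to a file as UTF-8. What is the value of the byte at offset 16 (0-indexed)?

0xB5

U+1003E → 4-byte form F0 90 80 BE at offsets 0–3.
U+01E7 → 2-byte form C7 A7 at offsets 4–5.
U+0E17 → 3-byte form E0 B8 97 at offsets 6–8.
U+BD6F → 3-byte form EB B5 AF at offsets 9–11.
U+4ACA → 3-byte form E4 AB 8A at offsets 12–14.
U+0475 → 2-byte form D1 B5 at offsets 15–16.
Offset 16 falls in char 6's range; it's byte 2 of D1 B5 = 0xB5.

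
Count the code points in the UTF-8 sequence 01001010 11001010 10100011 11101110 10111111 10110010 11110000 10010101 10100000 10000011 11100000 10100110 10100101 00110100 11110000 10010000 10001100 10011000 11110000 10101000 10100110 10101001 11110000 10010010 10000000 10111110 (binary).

9

Byte at offset 0: 0x4A = 01001010 → 1-byte char (#1). Advance 1.
Byte at offset 1: 0xCA = 11001010 → 2-byte char (#2). Advance 2.
Byte at offset 3: 0xEE = 11101110 → 3-byte char (#3). Advance 3.
Byte at offset 6: 0xF0 = 11110000 → 4-byte char (#4). Advance 4.
Byte at offset 10: 0xE0 = 11100000 → 3-byte char (#5). Advance 3.
Byte at offset 13: 0x34 = 00110100 → 1-byte char (#6). Advance 1.
Byte at offset 14: 0xF0 = 11110000 → 4-byte char (#7). Advance 4.
Byte at offset 18: 0xF0 = 11110000 → 4-byte char (#8). Advance 4.
Byte at offset 22: 0xF0 = 11110000 → 4-byte char (#9). Advance 4.
Reached end at offset 26 after 9 code points.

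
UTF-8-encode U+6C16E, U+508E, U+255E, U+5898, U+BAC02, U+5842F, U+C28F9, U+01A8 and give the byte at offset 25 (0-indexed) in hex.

U+6C16E → 4-byte form F1 AC 85 AE at offsets 0–3.
U+508E → 3-byte form E5 82 8E at offsets 4–6.
U+255E → 3-byte form E2 95 9E at offsets 7–9.
U+5898 → 3-byte form E5 A2 98 at offsets 10–12.
U+BAC02 → 4-byte form F2 BA B0 82 at offsets 13–16.
U+5842F → 4-byte form F1 98 90 AF at offsets 17–20.
U+C28F9 → 4-byte form F3 82 A3 B9 at offsets 21–24.
U+01A8 → 2-byte form C6 A8 at offsets 25–26.
Offset 25 falls in char 8's range; it's byte 1 of C6 A8 = 0xC6.

0xC6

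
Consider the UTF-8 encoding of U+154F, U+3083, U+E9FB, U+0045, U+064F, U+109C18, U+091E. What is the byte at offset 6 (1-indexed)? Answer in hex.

0x83

1-indexed offset 6 is 0-indexed offset 5.
U+154F → 3-byte form E1 95 8F at offsets 0–2.
U+3083 → 3-byte form E3 82 83 at offsets 3–5.
Offset 5 falls in char 2's range; it's byte 3 of E3 82 83 = 0x83.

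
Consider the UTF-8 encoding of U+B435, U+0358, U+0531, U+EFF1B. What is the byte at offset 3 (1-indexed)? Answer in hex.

0xB5

1-indexed offset 3 is 0-indexed offset 2.
U+B435 → 3-byte form EB 90 B5 at offsets 0–2.
Offset 2 falls in char 1's range; it's byte 3 of EB 90 B5 = 0xB5.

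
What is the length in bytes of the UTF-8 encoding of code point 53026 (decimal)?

3

U+CF22 = 0xCF22. UTF-8 uses 1 byte below 0x80, 2 below 0x800, 3 below 0x10000, 4 up to 0x10FFFF. 0xCF22 is in U+0800–U+FFFF → 3 bytes.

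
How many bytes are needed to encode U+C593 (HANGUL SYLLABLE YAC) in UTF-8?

3

U+C593 = 0xC593. UTF-8 uses 1 byte below 0x80, 2 below 0x800, 3 below 0x10000, 4 up to 0x10FFFF. 0xC593 is in U+0800–U+FFFF → 3 bytes.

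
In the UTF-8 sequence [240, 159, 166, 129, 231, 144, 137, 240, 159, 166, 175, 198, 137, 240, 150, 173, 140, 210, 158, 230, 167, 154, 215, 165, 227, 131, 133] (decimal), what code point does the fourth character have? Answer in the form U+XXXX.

Offset 0: leading byte 0xF0 = 11110000 → 4-byte char #1 = F0 9F A6 81.
Offset 4: leading byte 0xE7 = 11100111 → 3-byte char #2 = E7 90 89.
Offset 7: leading byte 0xF0 = 11110000 → 4-byte char #3 = F0 9F A6 AF.
Offset 11: leading byte 0xC6 = 11000110 → 2-byte char #4 = C6 89.
Leading byte 0xC6 = 11000110 matches 110xxxxx → 2-byte sequence.
Byte 1: 0xC6 = 11000110, payload 00110 (5 bits).
Byte 2: 0x89 = 10001001 (10xxxxxx ✓), payload 001001.
Concatenate: 00110001001 = 0x189 (11 bits → U+0189).

U+0189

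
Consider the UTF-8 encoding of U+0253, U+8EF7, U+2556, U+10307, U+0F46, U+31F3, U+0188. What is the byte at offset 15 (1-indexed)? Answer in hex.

0x86

1-indexed offset 15 is 0-indexed offset 14.
U+0253 → 2-byte form C9 93 at offsets 0–1.
U+8EF7 → 3-byte form E8 BB B7 at offsets 2–4.
U+2556 → 3-byte form E2 95 96 at offsets 5–7.
U+10307 → 4-byte form F0 90 8C 87 at offsets 8–11.
U+0F46 → 3-byte form E0 BD 86 at offsets 12–14.
Offset 14 falls in char 5's range; it's byte 3 of E0 BD 86 = 0x86.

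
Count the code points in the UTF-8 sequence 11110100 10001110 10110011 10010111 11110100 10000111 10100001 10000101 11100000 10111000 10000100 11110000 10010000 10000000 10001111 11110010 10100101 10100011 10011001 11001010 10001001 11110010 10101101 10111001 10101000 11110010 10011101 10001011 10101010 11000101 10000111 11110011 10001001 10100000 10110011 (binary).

Byte at offset 0: 0xF4 = 11110100 → 4-byte char (#1). Advance 4.
Byte at offset 4: 0xF4 = 11110100 → 4-byte char (#2). Advance 4.
Byte at offset 8: 0xE0 = 11100000 → 3-byte char (#3). Advance 3.
Byte at offset 11: 0xF0 = 11110000 → 4-byte char (#4). Advance 4.
Byte at offset 15: 0xF2 = 11110010 → 4-byte char (#5). Advance 4.
Byte at offset 19: 0xCA = 11001010 → 2-byte char (#6). Advance 2.
Byte at offset 21: 0xF2 = 11110010 → 4-byte char (#7). Advance 4.
Byte at offset 25: 0xF2 = 11110010 → 4-byte char (#8). Advance 4.
Byte at offset 29: 0xC5 = 11000101 → 2-byte char (#9). Advance 2.
Byte at offset 31: 0xF3 = 11110011 → 4-byte char (#10). Advance 4.
Reached end at offset 35 after 10 code points.

10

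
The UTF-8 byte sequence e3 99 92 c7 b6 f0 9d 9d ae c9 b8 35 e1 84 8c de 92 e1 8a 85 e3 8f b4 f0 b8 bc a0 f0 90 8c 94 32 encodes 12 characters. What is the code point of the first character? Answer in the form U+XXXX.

U+3652

Offset 0: leading byte 0xE3 = 11100011 → 3-byte char #1 = E3 99 92.
Leading byte 0xE3 = 11100011 matches 1110xxxx → 3-byte sequence.
Byte 1: 0xE3 = 11100011, payload 0011 (4 bits).
Byte 2: 0x99 = 10011001 (10xxxxxx ✓), payload 011001.
Byte 3: 0x92 = 10010010 (10xxxxxx ✓), payload 010010.
Concatenate: 0011011001010010 = 0x3652 (16 bits → U+3652).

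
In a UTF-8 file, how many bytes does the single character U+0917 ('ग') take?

U+0917 = 0x917. UTF-8 uses 1 byte below 0x80, 2 below 0x800, 3 below 0x10000, 4 up to 0x10FFFF. 0x917 is in U+0800–U+FFFF → 3 bytes.

3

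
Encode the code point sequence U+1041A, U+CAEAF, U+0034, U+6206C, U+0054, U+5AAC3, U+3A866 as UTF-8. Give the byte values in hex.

F0 90 90 9A F3 8A BA AF 34 F1 A2 81 AC 54 F1 9A AB 83 F0 BA A1 A6

U+1041A: 4-byte form → F0 90 90 9A.
U+CAEAF: 4-byte form → F3 8A BA AF.
U+0034: 1-byte form → 34.
U+6206C: 4-byte form → F1 A2 81 AC.
U+0054: 1-byte form → 54.
U+5AAC3: 4-byte form → F1 9A AB 83.
U+3A866: 4-byte form → F0 BA A1 A6.
Concatenated (22 bytes): F0 90 90 9A F3 8A BA AF 34 F1 A2 81 AC 54 F1 9A AB 83 F0 BA A1 A6.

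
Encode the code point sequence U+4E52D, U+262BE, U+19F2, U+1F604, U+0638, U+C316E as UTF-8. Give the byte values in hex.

F1 8E 94 AD F0 A6 8A BE E1 A7 B2 F0 9F 98 84 D8 B8 F3 83 85 AE

U+4E52D: 4-byte form → F1 8E 94 AD.
U+262BE: 4-byte form → F0 A6 8A BE.
U+19F2: 3-byte form → E1 A7 B2.
U+1F604: 4-byte form → F0 9F 98 84.
U+0638: 2-byte form → D8 B8.
U+C316E: 4-byte form → F3 83 85 AE.
Concatenated (21 bytes): F1 8E 94 AD F0 A6 8A BE E1 A7 B2 F0 9F 98 84 D8 B8 F3 83 85 AE.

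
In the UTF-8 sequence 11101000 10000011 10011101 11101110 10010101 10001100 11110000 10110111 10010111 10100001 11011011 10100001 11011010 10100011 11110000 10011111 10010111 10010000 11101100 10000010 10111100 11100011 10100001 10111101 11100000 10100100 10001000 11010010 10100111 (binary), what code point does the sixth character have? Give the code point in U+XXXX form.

U+1F5D0

Offset 0: leading byte 0xE8 = 11101000 → 3-byte char #1 = E8 83 9D.
Offset 3: leading byte 0xEE = 11101110 → 3-byte char #2 = EE 95 8C.
Offset 6: leading byte 0xF0 = 11110000 → 4-byte char #3 = F0 B7 97 A1.
Offset 10: leading byte 0xDB = 11011011 → 2-byte char #4 = DB A1.
Offset 12: leading byte 0xDA = 11011010 → 2-byte char #5 = DA A3.
Offset 14: leading byte 0xF0 = 11110000 → 4-byte char #6 = F0 9F 97 90.
Leading byte 0xF0 = 11110000 matches 11110xxx → 4-byte sequence.
Byte 1: 0xF0 = 11110000, payload 000 (3 bits).
Byte 2: 0x9F = 10011111 (10xxxxxx ✓), payload 011111.
Byte 3: 0x97 = 10010111 (10xxxxxx ✓), payload 010111.
Byte 4: 0x90 = 10010000 (10xxxxxx ✓), payload 010000.
Concatenate: 000011111010111010000 = 0x1F5D0 (21 bits → U+1F5D0).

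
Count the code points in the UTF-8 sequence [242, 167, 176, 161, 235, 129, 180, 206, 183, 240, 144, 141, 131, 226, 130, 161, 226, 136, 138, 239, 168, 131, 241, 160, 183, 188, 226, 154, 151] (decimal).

Byte at offset 0: 0xF2 = 11110010 → 4-byte char (#1). Advance 4.
Byte at offset 4: 0xEB = 11101011 → 3-byte char (#2). Advance 3.
Byte at offset 7: 0xCE = 11001110 → 2-byte char (#3). Advance 2.
Byte at offset 9: 0xF0 = 11110000 → 4-byte char (#4). Advance 4.
Byte at offset 13: 0xE2 = 11100010 → 3-byte char (#5). Advance 3.
Byte at offset 16: 0xE2 = 11100010 → 3-byte char (#6). Advance 3.
Byte at offset 19: 0xEF = 11101111 → 3-byte char (#7). Advance 3.
Byte at offset 22: 0xF1 = 11110001 → 4-byte char (#8). Advance 4.
Byte at offset 26: 0xE2 = 11100010 → 3-byte char (#9). Advance 3.
Reached end at offset 29 after 9 code points.

9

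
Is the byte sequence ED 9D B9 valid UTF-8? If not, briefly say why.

valid

Leading byte 0xED = 11101101 → 3-byte form.
Continuation bytes 0x9D=10011101, 0xB9=10111001 all match 10xxxxxx.
Decoded value 0xD779 is ≥ 0x800 (shortest form) and not a surrogate.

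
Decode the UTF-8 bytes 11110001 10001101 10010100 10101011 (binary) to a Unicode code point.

U+4D52B

Leading byte 0xF1 = 11110001 matches 11110xxx → 4-byte sequence.
Byte 1: 0xF1 = 11110001, payload 001 (3 bits).
Byte 2: 0x8D = 10001101 (10xxxxxx ✓), payload 001101.
Byte 3: 0x94 = 10010100 (10xxxxxx ✓), payload 010100.
Byte 4: 0xAB = 10101011 (10xxxxxx ✓), payload 101011.
Concatenate: 001001101010100101011 = 0x4D52B (21 bits → U+4D52B).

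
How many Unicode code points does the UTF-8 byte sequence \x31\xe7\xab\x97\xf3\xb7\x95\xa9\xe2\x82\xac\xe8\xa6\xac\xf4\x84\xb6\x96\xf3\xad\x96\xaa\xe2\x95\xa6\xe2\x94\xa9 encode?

9

Byte at offset 0: 0x31 = 00110001 → 1-byte char (#1). Advance 1.
Byte at offset 1: 0xE7 = 11100111 → 3-byte char (#2). Advance 3.
Byte at offset 4: 0xF3 = 11110011 → 4-byte char (#3). Advance 4.
Byte at offset 8: 0xE2 = 11100010 → 3-byte char (#4). Advance 3.
Byte at offset 11: 0xE8 = 11101000 → 3-byte char (#5). Advance 3.
Byte at offset 14: 0xF4 = 11110100 → 4-byte char (#6). Advance 4.
Byte at offset 18: 0xF3 = 11110011 → 4-byte char (#7). Advance 4.
Byte at offset 22: 0xE2 = 11100010 → 3-byte char (#8). Advance 3.
Byte at offset 25: 0xE2 = 11100010 → 3-byte char (#9). Advance 3.
Reached end at offset 28 after 9 code points.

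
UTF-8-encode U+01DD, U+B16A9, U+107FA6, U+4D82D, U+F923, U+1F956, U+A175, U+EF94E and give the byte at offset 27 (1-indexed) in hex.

0xA5

1-indexed offset 27 is 0-indexed offset 26.
U+01DD → 2-byte form C7 9D at offsets 0–1.
U+B16A9 → 4-byte form F2 B1 9A A9 at offsets 2–5.
U+107FA6 → 4-byte form F4 87 BE A6 at offsets 6–9.
U+4D82D → 4-byte form F1 8D A0 AD at offsets 10–13.
U+F923 → 3-byte form EF A4 A3 at offsets 14–16.
U+1F956 → 4-byte form F0 9F A5 96 at offsets 17–20.
U+A175 → 3-byte form EA 85 B5 at offsets 21–23.
U+EF94E → 4-byte form F3 AF A5 8E at offsets 24–27.
Offset 26 falls in char 8's range; it's byte 3 of F3 AF A5 8E = 0xA5.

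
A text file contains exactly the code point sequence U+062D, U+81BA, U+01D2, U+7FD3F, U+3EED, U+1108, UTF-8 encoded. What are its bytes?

D8 AD E8 86 BA C7 92 F1 BF B4 BF E3 BB AD E1 84 88

U+062D: 2-byte form → D8 AD.
U+81BA: 3-byte form → E8 86 BA.
U+01D2: 2-byte form → C7 92.
U+7FD3F: 4-byte form → F1 BF B4 BF.
U+3EED: 3-byte form → E3 BB AD.
U+1108: 3-byte form → E1 84 88.
Concatenated (17 bytes): D8 AD E8 86 BA C7 92 F1 BF B4 BF E3 BB AD E1 84 88.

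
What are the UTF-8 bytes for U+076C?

DD AC

U+076C = 0x76C = 1900 decimal. In range U+0080–U+07FF → 2-byte form: 110xxxxx 10xxxxxx.
Binary (11 bits): 11101101100.
Split 5+6: 11101 | 101100.
Byte 1: 11011101 = 0xDD.
Byte 2: 10101100 = 0xAC.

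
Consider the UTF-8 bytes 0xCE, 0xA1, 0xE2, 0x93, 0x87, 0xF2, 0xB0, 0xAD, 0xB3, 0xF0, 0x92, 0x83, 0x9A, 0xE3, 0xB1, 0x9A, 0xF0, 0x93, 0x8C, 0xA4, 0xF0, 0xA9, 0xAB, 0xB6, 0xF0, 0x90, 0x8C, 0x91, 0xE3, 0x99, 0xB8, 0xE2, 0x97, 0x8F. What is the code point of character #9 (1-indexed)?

Offset 0: leading byte 0xCE = 11001110 → 2-byte char #1 = CE A1.
Offset 2: leading byte 0xE2 = 11100010 → 3-byte char #2 = E2 93 87.
Offset 5: leading byte 0xF2 = 11110010 → 4-byte char #3 = F2 B0 AD B3.
Offset 9: leading byte 0xF0 = 11110000 → 4-byte char #4 = F0 92 83 9A.
Offset 13: leading byte 0xE3 = 11100011 → 3-byte char #5 = E3 B1 9A.
Offset 16: leading byte 0xF0 = 11110000 → 4-byte char #6 = F0 93 8C A4.
Offset 20: leading byte 0xF0 = 11110000 → 4-byte char #7 = F0 A9 AB B6.
Offset 24: leading byte 0xF0 = 11110000 → 4-byte char #8 = F0 90 8C 91.
Offset 28: leading byte 0xE3 = 11100011 → 3-byte char #9 = E3 99 B8.
Leading byte 0xE3 = 11100011 matches 1110xxxx → 3-byte sequence.
Byte 1: 0xE3 = 11100011, payload 0011 (4 bits).
Byte 2: 0x99 = 10011001 (10xxxxxx ✓), payload 011001.
Byte 3: 0xB8 = 10111000 (10xxxxxx ✓), payload 111000.
Concatenate: 0011011001111000 = 0x3678 (16 bits → U+3678).

U+3678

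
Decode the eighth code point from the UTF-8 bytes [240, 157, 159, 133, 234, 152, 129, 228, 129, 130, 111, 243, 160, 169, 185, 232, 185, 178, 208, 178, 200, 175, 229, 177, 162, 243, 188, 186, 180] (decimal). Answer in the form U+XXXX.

U+022F

Offset 0: leading byte 0xF0 = 11110000 → 4-byte char #1 = F0 9D 9F 85.
Offset 4: leading byte 0xEA = 11101010 → 3-byte char #2 = EA 98 81.
Offset 7: leading byte 0xE4 = 11100100 → 3-byte char #3 = E4 81 82.
Offset 10: leading byte 0x6F = 01101111 → 1-byte char #4 = 6F.
Offset 11: leading byte 0xF3 = 11110011 → 4-byte char #5 = F3 A0 A9 B9.
Offset 15: leading byte 0xE8 = 11101000 → 3-byte char #6 = E8 B9 B2.
Offset 18: leading byte 0xD0 = 11010000 → 2-byte char #7 = D0 B2.
Offset 20: leading byte 0xC8 = 11001000 → 2-byte char #8 = C8 AF.
Leading byte 0xC8 = 11001000 matches 110xxxxx → 2-byte sequence.
Byte 1: 0xC8 = 11001000, payload 01000 (5 bits).
Byte 2: 0xAF = 10101111 (10xxxxxx ✓), payload 101111.
Concatenate: 01000101111 = 0x22F (11 bits → U+022F).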